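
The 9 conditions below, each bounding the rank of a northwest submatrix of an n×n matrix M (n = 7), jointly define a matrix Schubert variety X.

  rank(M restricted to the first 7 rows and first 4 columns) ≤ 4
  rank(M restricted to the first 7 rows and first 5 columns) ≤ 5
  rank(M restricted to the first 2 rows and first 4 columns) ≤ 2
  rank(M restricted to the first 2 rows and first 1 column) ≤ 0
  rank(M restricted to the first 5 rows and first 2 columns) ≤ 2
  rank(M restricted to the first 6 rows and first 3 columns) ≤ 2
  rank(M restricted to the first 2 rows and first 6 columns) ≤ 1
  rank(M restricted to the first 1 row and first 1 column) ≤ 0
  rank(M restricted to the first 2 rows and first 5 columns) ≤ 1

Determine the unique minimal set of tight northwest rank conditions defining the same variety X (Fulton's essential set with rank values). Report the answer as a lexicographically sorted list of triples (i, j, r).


Reconstructing r_w from the 9 given conditions:

  row 1: 0  1  1  1  1  1  1
  row 2: 0  1  1  1  1  1  2
  row 3: 1  2  2  2  2  2  3
  row 4: 1  2  2  3  3  3  4
  row 5: 1  2  2  3  4  4  5
  row 6: 1  2  2  3  4  5  6
  row 7: 1  2  3  4  5  6  7

the unique w with this rank table is (2, 7, 1, 4, 5, 6, 3).

Fulton essential set (3 of the 9 Rothe cells):

[(2, 1, 0), (2, 6, 1), (6, 3, 2)]


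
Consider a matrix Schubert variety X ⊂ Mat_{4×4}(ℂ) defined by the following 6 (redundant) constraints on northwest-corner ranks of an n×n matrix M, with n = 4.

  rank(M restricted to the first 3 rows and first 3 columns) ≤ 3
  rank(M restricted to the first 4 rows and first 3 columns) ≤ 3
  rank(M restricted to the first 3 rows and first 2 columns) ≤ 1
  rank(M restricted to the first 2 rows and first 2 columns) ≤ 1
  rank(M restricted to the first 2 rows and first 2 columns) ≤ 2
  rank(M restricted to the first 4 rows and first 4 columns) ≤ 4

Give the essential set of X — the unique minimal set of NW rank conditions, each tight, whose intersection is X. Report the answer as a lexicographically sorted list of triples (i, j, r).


The tightest implied rank at each (i,j), from the 6 conditions:

  i=1: 1 1 1 1
  i=2: 1 1 2 2
  i=3: 1 1 2 3
  i=4: 1 2 3 4

reading off 1-entries of Δ²R: w = (1, 3, 4, 2).

ℓ(w)=2; the 1 essential cell (i,j,r):

[(3, 2, 1)]


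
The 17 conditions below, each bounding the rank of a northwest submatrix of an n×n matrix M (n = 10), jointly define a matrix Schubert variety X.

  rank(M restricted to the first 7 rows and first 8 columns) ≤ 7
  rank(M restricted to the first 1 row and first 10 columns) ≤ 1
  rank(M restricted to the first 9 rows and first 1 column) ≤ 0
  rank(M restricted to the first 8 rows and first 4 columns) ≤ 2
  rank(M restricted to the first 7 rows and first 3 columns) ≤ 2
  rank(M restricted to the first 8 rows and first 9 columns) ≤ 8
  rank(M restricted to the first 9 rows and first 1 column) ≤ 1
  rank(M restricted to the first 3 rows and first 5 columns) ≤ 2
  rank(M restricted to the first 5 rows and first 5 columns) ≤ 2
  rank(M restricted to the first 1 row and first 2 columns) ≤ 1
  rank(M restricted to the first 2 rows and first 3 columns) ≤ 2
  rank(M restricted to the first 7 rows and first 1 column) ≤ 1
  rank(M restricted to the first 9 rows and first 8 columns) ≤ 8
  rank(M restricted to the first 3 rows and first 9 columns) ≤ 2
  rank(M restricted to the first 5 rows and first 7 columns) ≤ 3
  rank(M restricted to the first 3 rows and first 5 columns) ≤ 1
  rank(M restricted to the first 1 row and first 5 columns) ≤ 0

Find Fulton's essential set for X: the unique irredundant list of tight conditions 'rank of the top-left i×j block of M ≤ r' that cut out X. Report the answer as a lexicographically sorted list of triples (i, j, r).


Computing R[i][j] = min implied NW-rank bound (n=10, 17 conditions):

  R[1]: 0  0  0  0  0  1  1  1  1  1
  R[2]: 0  1  1  1  1  2  2  2  2  2
  R[3]: 0  1  1  1  1  2  2  2  2  3
  R[4]: 0  1  2  2  2  3  3  3  3  4
  R[5]: 0  1  2  2  2  3  3  4  4  5
  R[6]: 0  1  2  2  3  4  4  5  5  6
  R[7]: 0  1  2  2  3  4  5  6  6  7
  R[8]: 0  1  2  2  3  4  5  6  7  8
  R[9]: 0  1  2  3  4  5  6  7  8  9
  R[10]: 1  2  3  4  5  6  7  8  9  10

so w = (6, 2, 10, 3, 8, 5, 7, 9, 4, 1).

7 SE-corners of the 25-cell Rothe diagram give Ess(w):

[(1, 5, 0), (3, 5, 1), (3, 9, 2), (5, 5, 2), (5, 7, 3), (8, 4, 2), (9, 1, 0)]


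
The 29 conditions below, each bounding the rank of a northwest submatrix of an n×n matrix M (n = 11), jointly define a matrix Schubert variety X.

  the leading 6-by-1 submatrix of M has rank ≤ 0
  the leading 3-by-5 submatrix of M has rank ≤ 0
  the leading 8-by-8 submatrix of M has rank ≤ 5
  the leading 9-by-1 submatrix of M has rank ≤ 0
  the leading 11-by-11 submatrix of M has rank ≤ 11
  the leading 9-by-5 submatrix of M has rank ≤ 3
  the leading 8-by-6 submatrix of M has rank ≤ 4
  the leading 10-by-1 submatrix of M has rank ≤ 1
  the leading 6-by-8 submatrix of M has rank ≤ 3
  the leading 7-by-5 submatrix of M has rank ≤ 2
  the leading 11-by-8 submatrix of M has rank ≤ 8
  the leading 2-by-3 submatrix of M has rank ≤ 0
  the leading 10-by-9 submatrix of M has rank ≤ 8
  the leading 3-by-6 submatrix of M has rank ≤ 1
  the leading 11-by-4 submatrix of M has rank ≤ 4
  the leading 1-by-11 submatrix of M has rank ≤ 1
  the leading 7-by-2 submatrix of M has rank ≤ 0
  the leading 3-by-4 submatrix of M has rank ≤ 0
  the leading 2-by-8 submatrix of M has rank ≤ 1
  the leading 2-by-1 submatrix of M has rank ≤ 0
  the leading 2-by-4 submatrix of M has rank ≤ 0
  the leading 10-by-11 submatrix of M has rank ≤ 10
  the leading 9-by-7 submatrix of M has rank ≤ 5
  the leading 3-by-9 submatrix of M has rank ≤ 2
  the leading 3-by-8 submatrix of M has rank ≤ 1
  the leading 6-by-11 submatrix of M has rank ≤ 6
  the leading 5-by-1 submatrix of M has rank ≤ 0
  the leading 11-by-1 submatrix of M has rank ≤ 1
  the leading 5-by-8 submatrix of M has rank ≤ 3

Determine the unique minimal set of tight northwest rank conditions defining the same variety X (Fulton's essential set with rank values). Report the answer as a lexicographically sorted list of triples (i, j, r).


Recovering R(i,j) via the rank-extension bound from the 29 conditions:

  0 | 0 | 0 | 0 | 0 | 1 | 1 | 1 | 1 | 1 | 1
  0 | 0 | 0 | 0 | 0 | 1 | 1 | 1 | 2 | 2 | 2
  0 | 0 | 0 | 0 | 0 | 1 | 1 | 1 | 2 | 3 | 3
  0 | 0 | 1 | 1 | 1 | 2 | 2 | 2 | 3 | 4 | 4
  0 | 0 | 1 | 2 | 2 | 3 | 3 | 3 | 4 | 5 | 5
  0 | 0 | 1 | 2 | 2 | 3 | 3 | 3 | 4 | 5 | 6
  0 | 0 | 1 | 2 | 2 | 3 | 4 | 4 | 5 | 6 | 7
  0 | 1 | 2 | 3 | 3 | 4 | 5 | 5 | 6 | 7 | 8
  0 | 1 | 2 | 3 | 3 | 4 | 5 | 6 | 7 | 8 | 9
  1 | 2 | 3 | 4 | 4 | 5 | 6 | 7 | 8 | 9 | 10
  1 | 2 | 3 | 4 | 5 | 6 | 7 | 8 | 9 | 10 | 11

so w = (6, 9, 10, 3, 4, 11, 7, 2, 8, 1, 5).

Fulton essential set (7 of the 34 Rothe cells):

[(3, 5, 0), (3, 8, 1), (6, 8, 3), (7, 2, 0), (7, 5, 2), (9, 1, 0), (9, 5, 3)]


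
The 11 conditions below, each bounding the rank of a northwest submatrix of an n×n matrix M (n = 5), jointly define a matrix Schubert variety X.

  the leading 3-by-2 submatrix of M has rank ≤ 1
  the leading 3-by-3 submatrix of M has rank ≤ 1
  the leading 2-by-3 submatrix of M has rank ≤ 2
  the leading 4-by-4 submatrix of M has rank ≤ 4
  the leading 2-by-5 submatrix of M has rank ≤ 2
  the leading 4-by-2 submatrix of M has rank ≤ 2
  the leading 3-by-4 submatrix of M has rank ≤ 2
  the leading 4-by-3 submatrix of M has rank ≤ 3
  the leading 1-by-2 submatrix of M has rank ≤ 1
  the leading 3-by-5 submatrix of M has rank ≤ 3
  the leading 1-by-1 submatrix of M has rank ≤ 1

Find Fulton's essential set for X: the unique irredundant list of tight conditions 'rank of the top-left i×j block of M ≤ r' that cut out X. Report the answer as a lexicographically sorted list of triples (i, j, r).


The tightest implied rank at each (i,j), from the 11 conditions:

  row 1: 1 1 1 1 1
  row 2: 1 1 1 2 2
  row 3: 1 1 1 2 3
  row 4: 1 2 2 3 4
  row 5: 1 2 3 4 5

giving w = (1, 4, 5, 2, 3) via Δ²R.

D(w) has 4 cells with 1 SE-corner; essential set:

[(3, 3, 1)]


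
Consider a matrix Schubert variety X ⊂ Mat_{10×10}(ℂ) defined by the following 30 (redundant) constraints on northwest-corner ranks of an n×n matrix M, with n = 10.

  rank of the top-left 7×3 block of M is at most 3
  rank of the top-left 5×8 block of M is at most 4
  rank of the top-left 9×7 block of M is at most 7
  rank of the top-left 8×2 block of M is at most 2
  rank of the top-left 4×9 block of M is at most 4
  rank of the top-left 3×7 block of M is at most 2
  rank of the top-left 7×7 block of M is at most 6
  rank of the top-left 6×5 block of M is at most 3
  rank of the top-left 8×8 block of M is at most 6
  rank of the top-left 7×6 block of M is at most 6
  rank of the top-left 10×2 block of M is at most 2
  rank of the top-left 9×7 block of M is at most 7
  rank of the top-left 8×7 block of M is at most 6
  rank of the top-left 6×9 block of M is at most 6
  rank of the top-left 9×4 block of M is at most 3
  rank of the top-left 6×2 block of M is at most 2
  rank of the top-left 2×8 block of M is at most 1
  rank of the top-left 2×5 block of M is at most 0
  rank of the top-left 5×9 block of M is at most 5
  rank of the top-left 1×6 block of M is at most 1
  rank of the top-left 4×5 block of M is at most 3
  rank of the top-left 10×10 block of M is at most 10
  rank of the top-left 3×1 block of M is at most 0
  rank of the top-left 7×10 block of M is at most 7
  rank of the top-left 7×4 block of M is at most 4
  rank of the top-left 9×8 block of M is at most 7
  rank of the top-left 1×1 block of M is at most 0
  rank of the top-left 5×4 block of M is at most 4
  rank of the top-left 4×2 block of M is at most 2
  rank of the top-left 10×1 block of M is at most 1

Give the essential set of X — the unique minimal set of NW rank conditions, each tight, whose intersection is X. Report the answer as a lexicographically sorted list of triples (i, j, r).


Rank table r_w(10×10) implied by the 30 constraints:

  0  0  0  0  0  1  1  1  1  1
  0  0  0  0  0  1  1  1  2  2
  0  1  1  1  1  2  2  2  3  3
  1  2  2  2  2  3  3  3  4  4
  1  2  3  3  3  4  4  4  5  5
  1  2  3  3  3  4  5  5  6  6
  1  2  3  3  4  5  6  6  7  7
  1  2  3  3  4  5  6  6  7  8
  1  2  3  3  4  5  6  7  8  9
  1  2  3  4  5  6  7  8  9  10

the unique w with this rank table is (6, 9, 2, 1, 3, 7, 5, 10, 8, 4).

6 SE-corners of the 19-cell Rothe diagram give Ess(w):

[(2, 5, 0), (2, 8, 1), (3, 1, 0), (6, 5, 3), (8, 8, 6), (9, 4, 3)]


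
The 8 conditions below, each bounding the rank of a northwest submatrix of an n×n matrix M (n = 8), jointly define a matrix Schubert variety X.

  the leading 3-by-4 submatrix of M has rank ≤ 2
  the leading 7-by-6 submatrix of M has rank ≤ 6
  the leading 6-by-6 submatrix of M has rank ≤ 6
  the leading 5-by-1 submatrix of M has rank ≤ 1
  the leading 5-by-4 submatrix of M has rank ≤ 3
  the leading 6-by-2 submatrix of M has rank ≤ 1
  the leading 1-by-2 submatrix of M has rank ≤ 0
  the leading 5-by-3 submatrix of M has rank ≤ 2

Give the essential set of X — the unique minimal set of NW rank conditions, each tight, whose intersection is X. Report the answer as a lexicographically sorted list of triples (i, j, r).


Propagating the 8 rank bounds to every northwest block:

  i=1: 0, 0, 1, 1, 1, 1, 1, 1
  i=2: 1, 1, 2, 2, 2, 2, 2, 2
  i=3: 1, 1, 2, 2, 3, 3, 3, 3
  i=4: 1, 1, 2, 3, 4, 4, 4, 4
  i=5: 1, 1, 2, 3, 4, 5, 5, 5
  i=6: 1, 1, 2, 3, 4, 5, 6, 6
  i=7: 1, 2, 3, 4, 5, 6, 7, 7
  i=8: 1, 2, 3, 4, 5, 6, 7, 8

so w = (3, 1, 5, 4, 6, 7, 2, 8).

Rothe diagram D(w) (7 cells), 3 SE-corners (essential conditions):

[(1, 2, 0), (3, 4, 2), (6, 2, 1)]


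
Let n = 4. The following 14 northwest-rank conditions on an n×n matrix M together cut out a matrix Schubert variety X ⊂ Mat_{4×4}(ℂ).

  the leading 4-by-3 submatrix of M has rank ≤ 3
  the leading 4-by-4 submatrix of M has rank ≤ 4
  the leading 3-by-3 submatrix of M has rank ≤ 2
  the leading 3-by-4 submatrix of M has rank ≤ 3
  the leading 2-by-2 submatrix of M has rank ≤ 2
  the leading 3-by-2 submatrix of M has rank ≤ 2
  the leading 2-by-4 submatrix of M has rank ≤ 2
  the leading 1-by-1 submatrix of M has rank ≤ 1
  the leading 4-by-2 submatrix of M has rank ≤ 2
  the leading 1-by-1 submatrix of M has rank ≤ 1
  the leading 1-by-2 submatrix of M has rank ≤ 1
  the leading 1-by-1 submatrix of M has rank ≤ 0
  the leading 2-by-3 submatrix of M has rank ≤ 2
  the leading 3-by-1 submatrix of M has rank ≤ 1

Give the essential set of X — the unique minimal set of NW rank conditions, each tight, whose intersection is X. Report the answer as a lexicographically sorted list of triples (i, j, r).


Computing R[i][j] = min implied NW-rank bound (n=4, 14 conditions):

  0 1 1 1
  1 2 2 2
  1 2 2 3
  1 2 3 4

second differences of R give the permutation w = (2, 1, 4, 3).

2 SE-corners of the 2-cell Rothe diagram give Ess(w):

[(1, 1, 0), (3, 3, 2)]


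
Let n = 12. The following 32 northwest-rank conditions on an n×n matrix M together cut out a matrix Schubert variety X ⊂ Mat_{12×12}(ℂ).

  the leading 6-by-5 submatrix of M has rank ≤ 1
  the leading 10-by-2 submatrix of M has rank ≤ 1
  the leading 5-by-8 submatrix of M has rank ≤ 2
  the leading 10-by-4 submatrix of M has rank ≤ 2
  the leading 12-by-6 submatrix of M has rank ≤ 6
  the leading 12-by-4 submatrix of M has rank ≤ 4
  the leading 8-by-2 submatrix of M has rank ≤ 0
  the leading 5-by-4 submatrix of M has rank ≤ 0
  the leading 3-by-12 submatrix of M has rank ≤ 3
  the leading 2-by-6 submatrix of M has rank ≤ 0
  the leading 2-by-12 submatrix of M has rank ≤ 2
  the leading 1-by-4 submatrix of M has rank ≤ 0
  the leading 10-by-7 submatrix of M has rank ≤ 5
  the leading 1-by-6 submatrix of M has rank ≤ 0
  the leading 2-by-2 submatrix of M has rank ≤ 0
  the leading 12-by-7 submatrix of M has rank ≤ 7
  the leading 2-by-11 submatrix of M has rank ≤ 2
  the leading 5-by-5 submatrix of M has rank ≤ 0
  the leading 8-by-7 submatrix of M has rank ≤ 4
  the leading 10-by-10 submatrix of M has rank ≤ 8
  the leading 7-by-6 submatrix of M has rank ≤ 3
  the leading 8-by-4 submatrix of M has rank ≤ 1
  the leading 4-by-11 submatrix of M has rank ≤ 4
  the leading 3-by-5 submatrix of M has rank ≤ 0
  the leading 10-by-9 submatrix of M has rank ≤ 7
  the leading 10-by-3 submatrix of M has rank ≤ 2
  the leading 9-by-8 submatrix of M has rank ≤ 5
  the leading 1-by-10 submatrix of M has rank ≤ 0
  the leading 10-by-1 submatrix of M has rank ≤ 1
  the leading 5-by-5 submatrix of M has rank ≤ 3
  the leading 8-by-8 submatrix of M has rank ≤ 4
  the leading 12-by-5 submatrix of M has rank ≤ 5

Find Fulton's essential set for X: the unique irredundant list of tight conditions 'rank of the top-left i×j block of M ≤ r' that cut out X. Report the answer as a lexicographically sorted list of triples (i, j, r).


Rank table r_w(12×12) implied by the 32 constraints:

  0 | 0 | 0 | 0 | 0 | 0 | 0 | 0 | 0 | 0 | 1 | 1
  0 | 0 | 0 | 0 | 0 | 0 | 1 | 1 | 1 | 1 | 2 | 2
  0 | 0 | 0 | 0 | 0 | 1 | 2 | 2 | 2 | 2 | 3 | 3
  0 | 0 | 0 | 0 | 0 | 1 | 2 | 2 | 3 | 3 | 4 | 4
  0 | 0 | 0 | 0 | 0 | 1 | 2 | 2 | 3 | 4 | 5 | 5
  0 | 0 | 1 | 1 | 1 | 2 | 3 | 3 | 4 | 5 | 6 | 6
  0 | 0 | 1 | 1 | 2 | 3 | 4 | 4 | 5 | 6 | 7 | 7
  0 | 0 | 1 | 1 | 2 | 3 | 4 | 4 | 5 | 6 | 7 | 8
  1 | 1 | 2 | 2 | 3 | 4 | 5 | 5 | 6 | 7 | 8 | 9
  1 | 1 | 2 | 2 | 3 | 4 | 5 | 6 | 7 | 8 | 9 | 10
  1 | 2 | 3 | 3 | 4 | 5 | 6 | 7 | 8 | 9 | 10 | 11
  1 | 2 | 3 | 4 | 5 | 6 | 7 | 8 | 9 | 10 | 11 | 12

so w = (11, 7, 6, 9, 10, 3, 5, 12, 1, 8, 2, 4).

9 SE-corners of the 44-cell Rothe diagram give Ess(w):

[(1, 10, 0), (2, 6, 0), (5, 5, 0), (5, 8, 2), (8, 2, 0), (8, 4, 1), (8, 8, 4), (10, 2, 1), (10, 4, 2)]


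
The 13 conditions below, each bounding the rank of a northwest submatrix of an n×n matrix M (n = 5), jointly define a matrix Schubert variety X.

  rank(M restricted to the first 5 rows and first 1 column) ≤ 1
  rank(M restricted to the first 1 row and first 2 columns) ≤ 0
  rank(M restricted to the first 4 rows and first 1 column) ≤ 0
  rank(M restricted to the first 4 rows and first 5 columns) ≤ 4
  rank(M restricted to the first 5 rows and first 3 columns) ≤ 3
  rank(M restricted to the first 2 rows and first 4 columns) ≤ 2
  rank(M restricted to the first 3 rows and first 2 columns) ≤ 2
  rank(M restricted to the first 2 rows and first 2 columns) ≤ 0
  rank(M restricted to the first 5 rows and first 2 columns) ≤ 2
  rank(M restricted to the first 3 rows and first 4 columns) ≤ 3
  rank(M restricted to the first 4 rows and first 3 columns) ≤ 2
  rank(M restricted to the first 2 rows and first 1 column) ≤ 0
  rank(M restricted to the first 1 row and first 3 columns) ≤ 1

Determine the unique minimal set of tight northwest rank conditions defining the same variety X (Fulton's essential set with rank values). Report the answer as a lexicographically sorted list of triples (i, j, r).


Reconstructing r_w from the 13 given conditions:

  R[1]: 0, 0, 1, 1, 1
  R[2]: 0, 0, 1, 2, 2
  R[3]: 0, 1, 2, 3, 3
  R[4]: 0, 1, 2, 3, 4
  R[5]: 1, 2, 3, 4, 5

hence w(1..5) = (3, 4, 2, 5, 1).

Fulton essential set (2 of the 6 Rothe cells):

[(2, 2, 0), (4, 1, 0)]


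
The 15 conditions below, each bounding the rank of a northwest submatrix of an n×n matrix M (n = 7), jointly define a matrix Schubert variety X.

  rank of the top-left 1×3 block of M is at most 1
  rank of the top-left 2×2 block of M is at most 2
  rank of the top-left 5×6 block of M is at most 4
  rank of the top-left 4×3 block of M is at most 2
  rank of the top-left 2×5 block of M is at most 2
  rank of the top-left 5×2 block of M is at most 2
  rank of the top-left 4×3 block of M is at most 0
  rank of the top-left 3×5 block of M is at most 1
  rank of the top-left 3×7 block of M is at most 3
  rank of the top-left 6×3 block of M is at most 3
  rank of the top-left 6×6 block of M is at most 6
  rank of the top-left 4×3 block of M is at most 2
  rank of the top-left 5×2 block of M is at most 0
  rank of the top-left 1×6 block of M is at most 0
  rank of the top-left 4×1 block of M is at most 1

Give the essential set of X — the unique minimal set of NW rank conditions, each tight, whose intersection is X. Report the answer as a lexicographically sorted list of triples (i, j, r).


Rank table r_w(7×7) implied by the 15 constraints:

  R[1]: 0 0 0 0 0 0 1
  R[2]: 0 0 0 1 1 1 2
  R[3]: 0 0 0 1 1 2 3
  R[4]: 0 0 0 1 2 3 4
  R[5]: 0 0 1 2 3 4 5
  R[6]: 1 1 2 3 4 5 6
  R[7]: 1 2 3 4 5 6 7

second differences of R give the permutation w = (7, 4, 6, 5, 3, 1, 2).

|D(w)|=18, |Ess(w)|=4:

[(1, 6, 0), (3, 5, 1), (4, 3, 0), (5, 2, 0)]


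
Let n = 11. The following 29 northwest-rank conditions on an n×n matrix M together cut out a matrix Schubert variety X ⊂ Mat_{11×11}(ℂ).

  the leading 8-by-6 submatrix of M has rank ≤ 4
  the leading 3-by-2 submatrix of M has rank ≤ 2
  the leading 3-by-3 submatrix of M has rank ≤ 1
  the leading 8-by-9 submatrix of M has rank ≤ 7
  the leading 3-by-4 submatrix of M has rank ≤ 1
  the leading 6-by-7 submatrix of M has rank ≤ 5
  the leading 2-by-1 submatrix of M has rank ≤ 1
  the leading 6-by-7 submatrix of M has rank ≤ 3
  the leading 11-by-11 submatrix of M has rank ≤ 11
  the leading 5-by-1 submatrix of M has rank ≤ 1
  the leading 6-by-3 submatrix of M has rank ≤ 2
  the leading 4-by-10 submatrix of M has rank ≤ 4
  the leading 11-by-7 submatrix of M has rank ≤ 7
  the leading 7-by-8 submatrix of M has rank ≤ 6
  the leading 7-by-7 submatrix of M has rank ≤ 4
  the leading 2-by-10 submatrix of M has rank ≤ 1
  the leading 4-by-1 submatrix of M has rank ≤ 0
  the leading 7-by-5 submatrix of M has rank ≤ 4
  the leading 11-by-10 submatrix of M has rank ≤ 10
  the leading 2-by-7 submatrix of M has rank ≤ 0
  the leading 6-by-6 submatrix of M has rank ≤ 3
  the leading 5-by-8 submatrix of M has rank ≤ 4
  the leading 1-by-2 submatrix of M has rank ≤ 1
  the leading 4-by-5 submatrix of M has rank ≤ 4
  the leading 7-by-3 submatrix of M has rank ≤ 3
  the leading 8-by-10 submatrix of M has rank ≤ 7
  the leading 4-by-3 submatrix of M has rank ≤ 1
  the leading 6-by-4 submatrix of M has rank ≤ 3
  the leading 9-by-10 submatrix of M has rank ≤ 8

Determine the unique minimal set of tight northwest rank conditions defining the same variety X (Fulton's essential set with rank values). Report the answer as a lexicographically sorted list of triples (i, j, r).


Rank table r_w(11×11) implied by the 29 constraints:

  R[1]: 0 | 0 | 0 | 0 | 0 | 0 | 0 | 1 | 1 | 1 | 1
  R[2]: 0 | 0 | 0 | 0 | 0 | 0 | 0 | 1 | 1 | 1 | 2
  R[3]: 0 | 1 | 1 | 1 | 1 | 1 | 1 | 2 | 2 | 2 | 3
  R[4]: 0 | 1 | 1 | 2 | 2 | 2 | 2 | 3 | 3 | 3 | 4
  R[5]: 1 | 2 | 2 | 3 | 3 | 3 | 3 | 4 | 4 | 4 | 5
  R[6]: 1 | 2 | 2 | 3 | 3 | 3 | 3 | 4 | 5 | 5 | 6
  R[7]: 1 | 2 | 3 | 4 | 4 | 4 | 4 | 5 | 6 | 6 | 7
  R[8]: 1 | 2 | 3 | 4 | 4 | 4 | 5 | 6 | 7 | 7 | 8
  R[9]: 1 | 2 | 3 | 4 | 5 | 5 | 6 | 7 | 8 | 8 | 9
  R[10]: 1 | 2 | 3 | 4 | 5 | 6 | 7 | 8 | 9 | 9 | 10
  R[11]: 1 | 2 | 3 | 4 | 5 | 6 | 7 | 8 | 9 | 10 | 11

second differences of R give the permutation w = (8, 11, 2, 4, 1, 9, 3, 7, 5, 6, 10).

ℓ(w)=25; the 7 essential cells (i,j,r):

[(2, 7, 0), (2, 10, 1), (4, 1, 0), (4, 3, 1), (6, 3, 2), (6, 7, 3), (8, 6, 4)]


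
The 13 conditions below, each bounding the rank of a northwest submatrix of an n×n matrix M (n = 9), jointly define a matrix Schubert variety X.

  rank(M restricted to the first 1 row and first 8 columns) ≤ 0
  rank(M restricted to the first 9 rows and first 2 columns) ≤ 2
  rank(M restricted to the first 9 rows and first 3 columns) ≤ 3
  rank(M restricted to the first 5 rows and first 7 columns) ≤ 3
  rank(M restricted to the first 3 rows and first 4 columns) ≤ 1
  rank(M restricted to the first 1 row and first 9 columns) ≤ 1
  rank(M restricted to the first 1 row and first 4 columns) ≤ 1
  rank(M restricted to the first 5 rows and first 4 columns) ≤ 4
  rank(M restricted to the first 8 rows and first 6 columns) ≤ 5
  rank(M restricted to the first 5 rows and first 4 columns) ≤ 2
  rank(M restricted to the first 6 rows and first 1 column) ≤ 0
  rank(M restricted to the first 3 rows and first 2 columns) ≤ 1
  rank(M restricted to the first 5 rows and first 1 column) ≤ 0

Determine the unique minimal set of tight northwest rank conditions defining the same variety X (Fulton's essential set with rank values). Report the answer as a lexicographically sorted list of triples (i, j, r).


Propagating the 13 rank bounds to every northwest block:

  row 1: 0 0 0 0 0 0 0 0 1
  row 2: 0 1 1 1 1 1 1 1 2
  row 3: 0 1 1 1 2 2 2 2 3
  row 4: 0 1 2 2 3 3 3 3 4
  row 5: 0 1 2 2 3 3 3 4 5
  row 6: 0 1 2 3 4 4 4 5 6
  row 7: 1 2 3 4 5 5 5 6 7
  row 8: 1 2 3 4 5 5 6 7 8
  row 9: 1 2 3 4 5 6 7 8 9

second differences of R give the permutation w = (9, 2, 5, 3, 8, 4, 1, 7, 6).

Fulton essential set (6 of the 19 Rothe cells):

[(1, 8, 0), (3, 4, 1), (5, 4, 2), (5, 7, 3), (6, 1, 0), (8, 6, 5)]


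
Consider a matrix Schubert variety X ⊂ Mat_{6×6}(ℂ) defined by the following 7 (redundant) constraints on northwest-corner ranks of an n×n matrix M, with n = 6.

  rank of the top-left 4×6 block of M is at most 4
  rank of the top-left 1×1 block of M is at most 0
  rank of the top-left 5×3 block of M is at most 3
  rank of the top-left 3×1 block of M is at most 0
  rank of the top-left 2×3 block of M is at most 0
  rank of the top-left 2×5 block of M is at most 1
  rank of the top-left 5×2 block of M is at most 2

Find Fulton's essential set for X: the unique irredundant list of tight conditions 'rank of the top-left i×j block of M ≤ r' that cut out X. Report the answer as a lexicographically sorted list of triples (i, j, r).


Rank table r_w(6×6) implied by the 7 constraints:

  i=1: 0, 0, 0, 1, 1, 1
  i=2: 0, 0, 0, 1, 1, 2
  i=3: 0, 1, 1, 2, 2, 3
  i=4: 1, 2, 2, 3, 3, 4
  i=5: 1, 2, 3, 4, 4, 5
  i=6: 1, 2, 3, 4, 5, 6

giving w = (4, 6, 2, 1, 3, 5) via Δ²R.

Rothe diagram D(w) (8 cells), 3 SE-corners (essential conditions):

[(2, 3, 0), (2, 5, 1), (3, 1, 0)]


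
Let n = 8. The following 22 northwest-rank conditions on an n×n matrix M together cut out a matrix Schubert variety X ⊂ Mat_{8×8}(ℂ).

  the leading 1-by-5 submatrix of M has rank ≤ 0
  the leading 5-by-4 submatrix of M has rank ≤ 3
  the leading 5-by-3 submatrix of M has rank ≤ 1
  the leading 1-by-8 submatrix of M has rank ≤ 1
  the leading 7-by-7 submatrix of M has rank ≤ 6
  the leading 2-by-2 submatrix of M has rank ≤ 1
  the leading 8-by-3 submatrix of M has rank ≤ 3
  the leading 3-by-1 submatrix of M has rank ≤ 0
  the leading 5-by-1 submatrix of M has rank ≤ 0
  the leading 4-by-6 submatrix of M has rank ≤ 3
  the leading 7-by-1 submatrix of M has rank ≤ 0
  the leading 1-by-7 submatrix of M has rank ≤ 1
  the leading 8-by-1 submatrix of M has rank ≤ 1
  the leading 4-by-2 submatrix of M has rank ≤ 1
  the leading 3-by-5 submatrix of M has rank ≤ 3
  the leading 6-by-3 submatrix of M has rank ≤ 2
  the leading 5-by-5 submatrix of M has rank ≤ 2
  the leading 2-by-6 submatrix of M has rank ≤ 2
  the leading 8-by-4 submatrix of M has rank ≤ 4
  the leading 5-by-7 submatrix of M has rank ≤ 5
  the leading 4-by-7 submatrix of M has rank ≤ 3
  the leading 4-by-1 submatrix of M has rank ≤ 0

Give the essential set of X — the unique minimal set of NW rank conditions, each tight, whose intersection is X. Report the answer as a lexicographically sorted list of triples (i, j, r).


Propagating the 22 rank bounds to every northwest block:

  row 1: 0 0 0 0 0 1 1 1
  row 2: 0 1 1 1 1 2 2 2
  row 3: 0 1 1 2 2 3 3 3
  row 4: 0 1 1 2 2 3 3 4
  row 5: 0 1 1 2 2 3 4 5
  row 6: 0 1 2 3 3 4 5 6
  row 7: 0 1 2 3 4 5 6 7
  row 8: 1 2 3 4 5 6 7 8

the unique w with this rank table is (6, 2, 4, 8, 7, 3, 5, 1).

5 SE-corners of the 17-cell Rothe diagram give Ess(w):

[(1, 5, 0), (4, 7, 3), (5, 3, 1), (5, 5, 2), (7, 1, 0)]


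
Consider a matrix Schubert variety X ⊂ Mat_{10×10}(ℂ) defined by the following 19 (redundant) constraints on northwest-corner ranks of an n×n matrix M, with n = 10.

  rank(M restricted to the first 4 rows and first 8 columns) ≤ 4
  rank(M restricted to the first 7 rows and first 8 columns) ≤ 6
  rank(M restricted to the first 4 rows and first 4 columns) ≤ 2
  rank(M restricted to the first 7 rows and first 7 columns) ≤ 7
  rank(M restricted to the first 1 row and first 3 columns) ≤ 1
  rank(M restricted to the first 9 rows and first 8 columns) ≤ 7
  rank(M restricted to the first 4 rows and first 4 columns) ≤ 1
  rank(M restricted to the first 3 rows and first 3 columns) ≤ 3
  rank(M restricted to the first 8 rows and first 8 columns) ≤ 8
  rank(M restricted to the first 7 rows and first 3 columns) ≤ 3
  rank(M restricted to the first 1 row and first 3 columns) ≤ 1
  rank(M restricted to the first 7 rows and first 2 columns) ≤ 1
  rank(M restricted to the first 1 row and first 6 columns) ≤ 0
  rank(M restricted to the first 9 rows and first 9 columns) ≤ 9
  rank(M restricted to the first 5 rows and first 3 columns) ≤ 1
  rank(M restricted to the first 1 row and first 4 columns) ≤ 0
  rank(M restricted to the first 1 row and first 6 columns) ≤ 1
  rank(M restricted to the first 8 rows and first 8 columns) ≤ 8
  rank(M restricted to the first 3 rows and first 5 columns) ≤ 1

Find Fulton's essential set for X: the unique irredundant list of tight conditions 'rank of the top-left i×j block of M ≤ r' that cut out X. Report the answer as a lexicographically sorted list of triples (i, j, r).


Propagating the 19 rank bounds to every northwest block:

  0  0  0  0  0  0  1  1  1  1
  1  1  1  1  1  1  2  2  2  2
  1  1  1  1  1  2  3  3  3  3
  1  1  1  1  2  3  4  4  4  4
  1  1  1  2  3  4  5  5  5  5
  1  1  2  3  4  5  6  6  6  6
  1  1  2  3  4  5  6  6  7  7
  1  2  3  4  5  6  7  7  8  8
  1  2  3  4  5  6  7  7  8  9
  1  2  3  4  5  6  7  8  9  10

second differences of R give the permutation w = (7, 1, 6, 5, 4, 3, 9, 2, 10, 8).

Rothe diagram D(w) (19 cells), 7 SE-corners (essential conditions):

[(1, 6, 0), (3, 5, 1), (4, 4, 1), (5, 3, 1), (7, 2, 1), (7, 8, 6), (9, 8, 7)]


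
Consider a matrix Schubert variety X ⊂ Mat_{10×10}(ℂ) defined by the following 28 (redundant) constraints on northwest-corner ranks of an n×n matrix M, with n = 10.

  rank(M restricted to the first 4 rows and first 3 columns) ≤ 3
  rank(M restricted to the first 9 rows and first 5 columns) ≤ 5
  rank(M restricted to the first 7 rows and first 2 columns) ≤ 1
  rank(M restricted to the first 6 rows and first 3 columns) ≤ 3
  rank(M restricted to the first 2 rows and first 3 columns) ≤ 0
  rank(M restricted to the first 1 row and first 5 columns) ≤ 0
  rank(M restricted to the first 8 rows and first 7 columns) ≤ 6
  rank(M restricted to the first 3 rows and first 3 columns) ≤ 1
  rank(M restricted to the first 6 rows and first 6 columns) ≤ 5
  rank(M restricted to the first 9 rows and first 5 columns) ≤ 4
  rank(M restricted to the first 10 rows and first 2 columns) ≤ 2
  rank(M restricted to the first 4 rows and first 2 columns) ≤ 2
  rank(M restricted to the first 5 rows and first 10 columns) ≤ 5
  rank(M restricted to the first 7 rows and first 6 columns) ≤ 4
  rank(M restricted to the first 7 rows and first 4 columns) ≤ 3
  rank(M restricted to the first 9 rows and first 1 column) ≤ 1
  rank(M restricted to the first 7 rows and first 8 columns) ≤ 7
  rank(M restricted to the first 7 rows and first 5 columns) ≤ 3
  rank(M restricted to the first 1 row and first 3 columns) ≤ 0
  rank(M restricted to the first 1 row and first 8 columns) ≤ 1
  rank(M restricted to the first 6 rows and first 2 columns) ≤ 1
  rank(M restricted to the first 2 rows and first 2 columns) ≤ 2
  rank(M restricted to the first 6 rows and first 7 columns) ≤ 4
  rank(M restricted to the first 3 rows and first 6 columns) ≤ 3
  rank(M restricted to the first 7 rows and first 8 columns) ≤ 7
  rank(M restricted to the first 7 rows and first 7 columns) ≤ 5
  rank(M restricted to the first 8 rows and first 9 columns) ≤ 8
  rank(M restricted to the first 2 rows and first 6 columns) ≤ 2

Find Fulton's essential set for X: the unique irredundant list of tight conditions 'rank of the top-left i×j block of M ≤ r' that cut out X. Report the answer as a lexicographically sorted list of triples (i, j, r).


The tightest implied rank at each (i,j), from the 28 conditions:

  0  0  0  0  0  1  1  1  1  1
  0  0  0  1  1  2  2  2  2  2
  1  1  1  2  2  3  3  3  3  3
  1  1  2  3  3  4  4  4  4  4
  1  1  2  3  3  4  4  5  5  5
  1  1  2  3  3  4  4  5  6  6
  1  1  2  3  3  4  5  6  7  7
  1  2  3  4  4  5  6  7  8  8
  1  2  3  4  4  5  6  7  8  9
  1  2  3  4  5  6  7  8  9  10

second differences of R give the permutation w = (6, 4, 1, 3, 8, 9, 7, 2, 10, 5).

|D(w)|=18, |Ess(w)|=6:

[(1, 5, 0), (2, 3, 0), (6, 7, 4), (7, 2, 1), (7, 5, 3), (9, 5, 4)]


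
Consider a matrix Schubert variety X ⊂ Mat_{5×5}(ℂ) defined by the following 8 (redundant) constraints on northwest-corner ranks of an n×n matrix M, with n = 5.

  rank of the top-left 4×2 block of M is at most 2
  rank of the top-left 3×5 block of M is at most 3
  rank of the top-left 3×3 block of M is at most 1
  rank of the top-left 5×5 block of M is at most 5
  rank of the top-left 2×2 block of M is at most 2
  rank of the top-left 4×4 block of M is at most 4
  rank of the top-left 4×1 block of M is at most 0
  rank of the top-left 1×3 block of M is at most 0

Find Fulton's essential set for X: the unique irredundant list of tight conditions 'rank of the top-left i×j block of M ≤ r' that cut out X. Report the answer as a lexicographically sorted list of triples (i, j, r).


Rank table r_w(5×5) implied by the 8 constraints:

  0 | 0 | 0 | 1 | 1
  0 | 1 | 1 | 2 | 2
  0 | 1 | 1 | 2 | 3
  0 | 1 | 2 | 3 | 4
  1 | 2 | 3 | 4 | 5

reading off 1-entries of Δ²R: w = (4, 2, 5, 3, 1).

Rothe diagram D(w) (7 cells), 3 SE-corners (essential conditions):

[(1, 3, 0), (3, 3, 1), (4, 1, 0)]


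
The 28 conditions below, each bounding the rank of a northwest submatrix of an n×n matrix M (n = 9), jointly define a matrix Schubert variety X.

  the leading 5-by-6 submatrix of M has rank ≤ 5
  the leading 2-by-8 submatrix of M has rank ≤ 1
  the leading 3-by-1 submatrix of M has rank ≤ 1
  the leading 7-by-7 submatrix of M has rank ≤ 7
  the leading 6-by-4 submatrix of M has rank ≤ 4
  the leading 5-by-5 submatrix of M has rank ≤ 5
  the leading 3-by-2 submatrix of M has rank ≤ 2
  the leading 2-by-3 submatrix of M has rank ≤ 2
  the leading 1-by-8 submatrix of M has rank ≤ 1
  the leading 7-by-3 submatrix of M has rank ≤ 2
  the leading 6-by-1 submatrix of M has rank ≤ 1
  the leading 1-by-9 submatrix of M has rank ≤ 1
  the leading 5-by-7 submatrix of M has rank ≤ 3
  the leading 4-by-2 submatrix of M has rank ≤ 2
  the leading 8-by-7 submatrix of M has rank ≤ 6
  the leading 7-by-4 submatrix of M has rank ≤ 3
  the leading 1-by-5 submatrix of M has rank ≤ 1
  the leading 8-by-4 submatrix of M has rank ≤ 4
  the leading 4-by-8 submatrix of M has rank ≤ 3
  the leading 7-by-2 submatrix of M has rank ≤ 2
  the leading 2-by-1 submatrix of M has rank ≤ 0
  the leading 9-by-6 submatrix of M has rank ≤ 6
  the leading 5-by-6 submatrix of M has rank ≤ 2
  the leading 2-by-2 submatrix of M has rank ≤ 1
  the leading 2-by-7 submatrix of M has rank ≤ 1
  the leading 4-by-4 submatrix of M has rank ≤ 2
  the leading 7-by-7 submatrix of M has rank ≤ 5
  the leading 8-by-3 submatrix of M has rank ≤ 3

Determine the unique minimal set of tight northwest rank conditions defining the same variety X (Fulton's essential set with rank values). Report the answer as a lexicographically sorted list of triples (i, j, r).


Reconstructing r_w from the 28 given conditions:

  R[1]: 0 1 1 1 1 1 1 1 1
  R[2]: 0 1 1 1 1 1 1 1 2
  R[3]: 1 2 2 2 2 2 2 2 3
  R[4]: 1 2 2 2 2 2 3 3 4
  R[5]: 1 2 2 2 2 2 3 4 5
  R[6]: 1 2 2 3 3 3 4 5 6
  R[7]: 1 2 2 3 4 4 5 6 7
  R[8]: 1 2 3 4 5 5 6 7 8
  R[9]: 1 2 3 4 5 6 7 8 9

hence w(1..9) = (2, 9, 1, 7, 8, 4, 5, 3, 6).

Fulton essential set (4 of the 18 Rothe cells):

[(2, 1, 0), (2, 8, 1), (5, 6, 2), (7, 3, 2)]


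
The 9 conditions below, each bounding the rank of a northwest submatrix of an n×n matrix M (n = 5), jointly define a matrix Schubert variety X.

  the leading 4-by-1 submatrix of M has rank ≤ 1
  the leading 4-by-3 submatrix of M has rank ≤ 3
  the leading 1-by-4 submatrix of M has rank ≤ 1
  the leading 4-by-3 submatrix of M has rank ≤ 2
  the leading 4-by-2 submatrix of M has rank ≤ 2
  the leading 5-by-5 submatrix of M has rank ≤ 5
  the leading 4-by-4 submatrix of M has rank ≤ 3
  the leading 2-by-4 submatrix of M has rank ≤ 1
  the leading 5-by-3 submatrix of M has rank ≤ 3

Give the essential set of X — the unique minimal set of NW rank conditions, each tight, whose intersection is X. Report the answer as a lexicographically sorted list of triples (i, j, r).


Computing R[i][j] = min implied NW-rank bound (n=5, 9 conditions):

  R[1]: 1, 1, 1, 1, 1
  R[2]: 1, 1, 1, 1, 2
  R[3]: 1, 2, 2, 2, 3
  R[4]: 1, 2, 2, 3, 4
  R[5]: 1, 2, 3, 4, 5

reading off 1-entries of Δ²R: w = (1, 5, 2, 4, 3).

Fulton essential set (2 of the 4 Rothe cells):

[(2, 4, 1), (4, 3, 2)]


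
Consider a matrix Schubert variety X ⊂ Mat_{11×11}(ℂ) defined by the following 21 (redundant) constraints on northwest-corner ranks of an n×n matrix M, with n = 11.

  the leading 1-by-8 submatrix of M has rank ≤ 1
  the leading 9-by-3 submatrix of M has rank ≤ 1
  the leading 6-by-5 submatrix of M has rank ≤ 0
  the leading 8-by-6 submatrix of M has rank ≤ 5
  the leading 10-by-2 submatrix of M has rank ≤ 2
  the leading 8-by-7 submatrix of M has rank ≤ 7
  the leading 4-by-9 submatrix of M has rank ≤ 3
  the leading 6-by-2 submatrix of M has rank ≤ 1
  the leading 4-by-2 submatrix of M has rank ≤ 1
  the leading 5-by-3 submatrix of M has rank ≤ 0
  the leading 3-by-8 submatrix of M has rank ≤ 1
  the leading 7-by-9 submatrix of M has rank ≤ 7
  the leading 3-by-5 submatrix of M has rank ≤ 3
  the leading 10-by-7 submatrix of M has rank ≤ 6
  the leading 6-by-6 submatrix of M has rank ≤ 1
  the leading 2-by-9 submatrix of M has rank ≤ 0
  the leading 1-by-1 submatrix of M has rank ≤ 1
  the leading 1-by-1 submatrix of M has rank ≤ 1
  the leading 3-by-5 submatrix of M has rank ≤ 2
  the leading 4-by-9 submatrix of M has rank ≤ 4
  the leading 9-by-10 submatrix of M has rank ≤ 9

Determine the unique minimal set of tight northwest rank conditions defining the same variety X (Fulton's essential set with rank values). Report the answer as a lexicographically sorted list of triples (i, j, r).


Propagating the 21 rank bounds to every northwest block:

  row 1: 0  0  0  0  0  0  0  0  0  1  1
  row 2: 0  0  0  0  0  0  0  0  0  1  2
  row 3: 0  0  0  0  0  1  1  1  1  2  3
  row 4: 0  0  0  0  0  1  2  2  2  3  4
  row 5: 0  0  0  0  0  1  2  3  3  4  5
  row 6: 0  0  0  0  0  1  2  3  4  5  6
  row 7: 1  1  1  1  1  2  3  4  5  6  7
  row 8: 1  1  1  2  2  3  4  5  6  7  8
  row 9: 1  1  1  2  3  4  5  6  7  8  9
  row 10: 1  2  2  3  4  5  6  7  8  9  10
  row 11: 1  2  3  4  5  6  7  8  9  10  11

so w = (10, 11, 6, 7, 8, 9, 1, 4, 5, 2, 3).

Rothe diagram D(w) (42 cells), 3 SE-corners (essential conditions):

[(2, 9, 0), (6, 5, 0), (9, 3, 1)]


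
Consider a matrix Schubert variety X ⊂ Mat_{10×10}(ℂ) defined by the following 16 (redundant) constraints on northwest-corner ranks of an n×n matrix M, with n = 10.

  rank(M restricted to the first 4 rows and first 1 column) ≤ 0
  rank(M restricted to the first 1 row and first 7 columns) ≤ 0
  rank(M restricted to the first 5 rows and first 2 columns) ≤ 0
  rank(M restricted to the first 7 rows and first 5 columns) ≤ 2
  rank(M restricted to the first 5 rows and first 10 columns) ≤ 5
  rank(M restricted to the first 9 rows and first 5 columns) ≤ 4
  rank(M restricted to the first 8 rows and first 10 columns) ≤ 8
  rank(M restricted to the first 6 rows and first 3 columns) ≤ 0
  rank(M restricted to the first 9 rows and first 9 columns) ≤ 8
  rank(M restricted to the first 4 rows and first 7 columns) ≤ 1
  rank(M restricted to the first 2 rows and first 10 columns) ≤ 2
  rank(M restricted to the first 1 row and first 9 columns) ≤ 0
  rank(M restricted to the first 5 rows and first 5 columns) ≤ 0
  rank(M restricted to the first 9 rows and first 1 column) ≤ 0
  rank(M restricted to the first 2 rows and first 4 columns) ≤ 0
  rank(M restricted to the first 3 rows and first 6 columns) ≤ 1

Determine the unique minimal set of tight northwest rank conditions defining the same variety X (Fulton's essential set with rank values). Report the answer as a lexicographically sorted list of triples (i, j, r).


Reconstructing r_w from the 16 given conditions:

  row 1: 0, 0, 0, 0, 0, 0, 0, 0, 0, 1
  row 2: 0, 0, 0, 0, 0, 1, 1, 1, 1, 2
  row 3: 0, 0, 0, 0, 0, 1, 1, 2, 2, 3
  row 4: 0, 0, 0, 0, 0, 1, 1, 2, 3, 4
  row 5: 0, 0, 0, 0, 0, 1, 2, 3, 4, 5
  row 6: 0, 0, 0, 1, 1, 2, 3, 4, 5, 6
  row 7: 0, 1, 1, 2, 2, 3, 4, 5, 6, 7
  row 8: 0, 1, 2, 3, 3, 4, 5, 6, 7, 8
  row 9: 0, 1, 2, 3, 4, 5, 6, 7, 8, 9
  row 10: 1, 2, 3, 4, 5, 6, 7, 8, 9, 10

hence w(1..10) = (10, 6, 8, 9, 7, 4, 2, 3, 5, 1).

D(w) has 37 cells with 5 SE-corners; essential set:

[(1, 9, 0), (4, 7, 1), (5, 5, 0), (6, 3, 0), (9, 1, 0)]


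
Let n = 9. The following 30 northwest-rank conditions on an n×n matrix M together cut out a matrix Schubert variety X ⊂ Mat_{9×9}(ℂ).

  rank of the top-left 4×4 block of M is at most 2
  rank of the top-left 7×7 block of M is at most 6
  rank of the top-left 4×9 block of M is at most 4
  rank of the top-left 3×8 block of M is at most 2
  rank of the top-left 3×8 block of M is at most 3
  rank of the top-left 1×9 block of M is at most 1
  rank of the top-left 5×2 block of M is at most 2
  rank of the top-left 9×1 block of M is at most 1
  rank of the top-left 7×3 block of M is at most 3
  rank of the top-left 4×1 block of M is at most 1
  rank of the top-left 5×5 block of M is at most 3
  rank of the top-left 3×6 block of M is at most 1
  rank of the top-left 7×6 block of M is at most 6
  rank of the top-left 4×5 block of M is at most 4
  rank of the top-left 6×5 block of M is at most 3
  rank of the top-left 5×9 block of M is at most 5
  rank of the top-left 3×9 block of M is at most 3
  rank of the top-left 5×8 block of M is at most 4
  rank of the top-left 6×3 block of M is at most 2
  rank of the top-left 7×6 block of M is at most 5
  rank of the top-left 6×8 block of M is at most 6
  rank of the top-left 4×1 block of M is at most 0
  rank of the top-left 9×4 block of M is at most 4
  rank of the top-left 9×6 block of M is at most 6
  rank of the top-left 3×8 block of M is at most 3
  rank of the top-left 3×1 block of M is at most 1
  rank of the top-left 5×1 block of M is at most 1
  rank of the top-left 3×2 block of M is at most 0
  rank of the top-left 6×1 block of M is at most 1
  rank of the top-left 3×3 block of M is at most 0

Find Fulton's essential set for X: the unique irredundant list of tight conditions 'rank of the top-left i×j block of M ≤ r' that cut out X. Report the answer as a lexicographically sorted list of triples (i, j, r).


Recovering R(i,j) via the rank-extension bound from the 30 conditions:

  R[1]: 0, 0, 0, 1, 1, 1, 1, 1, 1
  R[2]: 0, 0, 0, 1, 1, 1, 2, 2, 2
  R[3]: 0, 0, 0, 1, 1, 1, 2, 2, 3
  R[4]: 0, 1, 1, 2, 2, 2, 3, 3, 4
  R[5]: 1, 2, 2, 3, 3, 3, 4, 4, 5
  R[6]: 1, 2, 2, 3, 3, 4, 5, 5, 6
  R[7]: 1, 2, 3, 4, 4, 5, 6, 6, 7
  R[8]: 1, 2, 3, 4, 5, 6, 7, 7, 8
  R[9]: 1, 2, 3, 4, 5, 6, 7, 8, 9

second differences of R give the permutation w = (4, 7, 9, 2, 1, 6, 3, 5, 8).

D(w) has 17 cells with 6 SE-corners; essential set:

[(3, 3, 0), (3, 6, 1), (3, 8, 2), (4, 1, 0), (6, 3, 2), (6, 5, 3)]
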